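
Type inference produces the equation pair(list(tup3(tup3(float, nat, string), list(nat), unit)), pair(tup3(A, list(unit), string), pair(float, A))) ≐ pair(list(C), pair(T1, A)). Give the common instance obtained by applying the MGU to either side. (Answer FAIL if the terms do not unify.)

Decompose pair/2: list(tup3(tup3(float, nat, string), list(nat), unit)) ≐ list(C),  pair(tup3(A, list(unit), string), pair(float, A)) ≐ pair(T1, A).
Decompose list/1: tup3(tup3(float, nat, string), list(nat), unit) ≐ C.
Bind C := tup3(tup3(float, nat, string), list(nat), unit); no other remaining equation mentions C.
Decompose pair/2: tup3(A, list(unit), string) ≐ T1,  pair(float, A) ≐ A.
Bind T1 := tup3(A, list(unit), string); no other remaining equation mentions T1.
Occurs check fails: A occurs in pair(float, A); the equation A ≐ pair(float, A) has no finite solution.

FAIL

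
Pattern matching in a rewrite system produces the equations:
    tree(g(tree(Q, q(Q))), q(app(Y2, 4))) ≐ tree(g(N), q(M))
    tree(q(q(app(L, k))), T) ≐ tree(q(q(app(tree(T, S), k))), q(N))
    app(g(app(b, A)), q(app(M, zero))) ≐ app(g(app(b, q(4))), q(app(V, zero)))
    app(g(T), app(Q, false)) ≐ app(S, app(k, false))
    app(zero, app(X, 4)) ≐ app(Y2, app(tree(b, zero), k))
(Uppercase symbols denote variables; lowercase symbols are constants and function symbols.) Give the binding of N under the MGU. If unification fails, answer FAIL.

Decompose tree/2: g(tree(Q, q(Q))) ≐ g(N),  q(app(Y2, 4)) ≐ q(M).
Decompose g/1: tree(Q, q(Q)) ≐ N.
Bind N := tree(Q, q(Q)); substituting into the one remaining equation that mentions N gives: tree(q(q(app(L, k))), T) ≐ tree(q(q(app(tree(T, S), k))), q(tree(Q, q(Q)))).
Decompose q/1: app(Y2, 4) ≐ M.
Bind M := app(Y2, 4); substituting into the one remaining equation that mentions M gives: app(g(app(b, A)), q(app(app(Y2, 4), zero))) ≐ app(g(app(b, q(4))), q(app(V, zero))).
Decompose tree/2: q(q(app(L, k))) ≐ q(q(app(tree(T, S), k))),  T ≐ q(tree(Q, q(Q))).
Decompose q/1: q(app(L, k)) ≐ q(app(tree(T, S), k)).
Decompose q/1: app(L, k) ≐ app(tree(T, S), k).
Decompose app/2: L ≐ tree(T, S),  k ≐ k.
Bind L := tree(T, S); no other remaining equation mentions L.
Delete trivial equation k ≐ k.
Bind T := q(tree(Q, q(Q))); substituting into the one remaining equation that mentions T gives: app(g(q(tree(Q, q(Q)))), app(Q, false)) ≐ app(S, app(k, false)). Substituting into the earlier binding gives L := tree(q(tree(Q, q(Q))), S).
Decompose app/2: g(app(b, A)) ≐ g(app(b, q(4))),  q(app(app(Y2, 4), zero)) ≐ q(app(V, zero)).
Decompose g/1: app(b, A) ≐ app(b, q(4)).
Decompose app/2: b ≐ b,  A ≐ q(4).
Delete trivial equation b ≐ b.
Bind A := q(4); no other remaining equation mentions A.
Decompose q/1: app(app(Y2, 4), zero) ≐ app(V, zero).
Decompose app/2: app(Y2, 4) ≐ V,  zero ≐ zero.
Bind V := app(Y2, 4); no other remaining equation mentions V.
Delete trivial equation zero ≐ zero.
Decompose app/2: g(q(tree(Q, q(Q)))) ≐ S,  app(Q, false) ≐ app(k, false).
Bind S := g(q(tree(Q, q(Q)))); no other remaining equation mentions S. Substituting into the earlier binding gives L := tree(q(tree(Q, q(Q))), g(q(tree(Q, q(Q))))).
Decompose app/2: Q ≐ k,  false ≐ false.
Bind Q := k; no other remaining equation mentions Q. Substituting into the earlier bindings gives N := tree(k, q(k)), L := tree(q(tree(k, q(k))), g(q(tree(k, q(k))))), T := q(tree(k, q(k))), S := g(q(tree(k, q(k)))).
Delete trivial equation false ≐ false.
Decompose app/2: zero ≐ Y2,  app(X, 4) ≐ app(tree(b, zero), k).
Bind Y2 := zero; no other remaining equation mentions Y2. Substituting into the earlier bindings gives M := app(zero, 4), V := app(zero, 4).
Decompose app/2: X ≐ tree(b, zero),  4 ≐ k.
Bind X := tree(b, zero); no other remaining equation mentions X.
Clash: constants 4 and k differ; no unifier exists.

FAIL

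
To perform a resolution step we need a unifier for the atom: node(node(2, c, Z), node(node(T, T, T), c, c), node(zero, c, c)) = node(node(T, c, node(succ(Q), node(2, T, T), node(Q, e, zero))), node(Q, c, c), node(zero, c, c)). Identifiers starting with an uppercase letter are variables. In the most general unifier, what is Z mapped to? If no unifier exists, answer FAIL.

Decompose node/3: node(2, c, Z) = node(T, c, node(succ(Q), node(2, T, T), node(Q, e, zero))),  node(node(T, T, T), c, c) = node(Q, c, c),  node(zero, c, c) = node(zero, c, c).
Decompose node/3: 2 = T,  c = c,  Z = node(succ(Q), node(2, T, T), node(Q, e, zero)).
Bind T := 2; substituting into the 2 remaining equations that mention T gives: Z = node(succ(Q), node(2, 2, 2), node(Q, e, zero)),  node(node(2, 2, 2), c, c) = node(Q, c, c).
Delete trivial equation c = c.
Bind Z := node(succ(Q), node(2, 2, 2), node(Q, e, zero)); no other remaining equation mentions Z.
Decompose node/3: node(2, 2, 2) = Q,  c = c,  c = c.
Bind Q := node(2, 2, 2); no other remaining equation mentions Q. Substituting into the earlier binding gives Z := node(succ(node(2, 2, 2)), node(2, 2, 2), node(node(2, 2, 2), e, zero)).
Delete trivial equation c = c.
Delete trivial equation c = c.
Delete trivial equation node(zero, c, c) = node(zero, c, c).
MGU = { T := 2, Z := node(succ(node(2, 2, 2)), node(2, 2, 2), node(node(2, 2, 2), e, zero)), Q := node(2, 2, 2) }, so Z := node(succ(node(2, 2, 2)), node(2, 2, 2), node(node(2, 2, 2), e, zero)).

node(succ(node(2, 2, 2)), node(2, 2, 2), node(node(2, 2, 2), e, zero))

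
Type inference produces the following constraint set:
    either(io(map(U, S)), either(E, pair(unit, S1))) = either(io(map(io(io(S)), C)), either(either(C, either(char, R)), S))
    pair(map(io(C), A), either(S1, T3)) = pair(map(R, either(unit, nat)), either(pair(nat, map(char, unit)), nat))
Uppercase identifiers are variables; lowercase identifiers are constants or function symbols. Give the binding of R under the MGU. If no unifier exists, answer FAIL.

Decompose either/2: io(map(U, S)) = io(map(io(io(S)), C)),  either(E, pair(unit, S1)) = either(either(C, either(char, R)), S).
Decompose io/1: map(U, S) = map(io(io(S)), C).
Decompose map/2: U = io(io(S)),  S = C.
Bind U := io(io(S)); no other remaining equation mentions U.
Bind S := C; substituting into the one remaining equation that mentions S gives: either(E, pair(unit, S1)) = either(either(C, either(char, R)), C). Substituting into the earlier binding gives U := io(io(C)).
Decompose either/2: E = either(C, either(char, R)),  pair(unit, S1) = C.
Bind E := either(C, either(char, R)); no other remaining equation mentions E.
Bind C := pair(unit, S1); substituting into the remaining equation gives: pair(map(io(pair(unit, S1)), A), either(S1, T3)) = pair(map(R, either(unit, nat)), either(pair(nat, map(char, unit)), nat)). Substituting into the earlier bindings gives U := io(io(pair(unit, S1))), S := pair(unit, S1), E := either(pair(unit, S1), either(char, R)).
Decompose pair/2: map(io(pair(unit, S1)), A) = map(R, either(unit, nat)),  either(S1, T3) = either(pair(nat, map(char, unit)), nat).
Decompose map/2: io(pair(unit, S1)) = R,  A = either(unit, nat).
Bind R := io(pair(unit, S1)); no other remaining equation mentions R. Substituting into the earlier binding gives E := either(pair(unit, S1), either(char, io(pair(unit, S1)))).
Bind A := either(unit, nat); no other remaining equation mentions A.
Decompose either/2: S1 = pair(nat, map(char, unit)),  T3 = nat.
Bind S1 := pair(nat, map(char, unit)); no other remaining equation mentions S1. Substituting into the earlier bindings gives U := io(io(pair(unit, pair(nat, map(char, unit))))), S := pair(unit, pair(nat, map(char, unit))), E := either(pair(unit, pair(nat, map(char, unit))), either(char, io(pair(unit, pair(nat, map(char, unit)))))), C := pair(unit, pair(nat, map(char, unit))), R := io(pair(unit, pair(nat, map(char, unit)))).
Bind T3 := nat.
MGU = { U := io(io(pair(unit, pair(nat, map(char, unit))))), S := pair(unit, pair(nat, map(char, unit))), E := either(pair(unit, pair(nat, map(char, unit))), either(char, io(pair(unit, pair(nat, map(char, unit)))))), C := pair(unit, pair(nat, map(char, unit))), R := io(pair(unit, pair(nat, map(char, unit)))), A := either(unit, nat), S1 := pair(nat, map(char, unit)), T3 := nat }, so R := io(pair(unit, pair(nat, map(char, unit)))).

io(pair(unit, pair(nat, map(char, unit))))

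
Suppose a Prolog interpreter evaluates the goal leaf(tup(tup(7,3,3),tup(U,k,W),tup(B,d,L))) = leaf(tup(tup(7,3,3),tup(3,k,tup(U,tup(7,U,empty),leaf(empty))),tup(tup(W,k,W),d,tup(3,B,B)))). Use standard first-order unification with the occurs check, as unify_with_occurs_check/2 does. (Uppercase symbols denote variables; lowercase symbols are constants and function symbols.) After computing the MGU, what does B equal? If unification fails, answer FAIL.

tup(tup(3,tup(7,3,empty),leaf(empty)),k,tup(3,tup(7,3,empty),leaf(empty)))

Decompose leaf/1: tup(tup(7,3,3),tup(U,k,W),tup(B,d,L)) = tup(tup(7,3,3),tup(3,k,tup(U,tup(7,U,empty),leaf(empty))),tup(tup(W,k,W),d,tup(3,B,B))).
Decompose tup/3: tup(7,3,3) = tup(7,3,3),  tup(U,k,W) = tup(3,k,tup(U,tup(7,U,empty),leaf(empty))),  tup(B,d,L) = tup(tup(W,k,W),d,tup(3,B,B)).
Delete trivial equation tup(7,3,3) = tup(7,3,3).
Decompose tup/3: U = 3,  k = k,  W = tup(U,tup(7,U,empty),leaf(empty)).
Bind U := 3; substituting into the one remaining equation that mentions U gives: W = tup(3,tup(7,3,empty),leaf(empty)).
Delete trivial equation k = k.
Bind W := tup(3,tup(7,3,empty),leaf(empty)); substituting into the remaining equation gives: tup(B,d,L) = tup(tup(tup(3,tup(7,3,empty),leaf(empty)),k,tup(3,tup(7,3,empty),leaf(empty))),d,tup(3,B,B)).
Decompose tup/3: B = tup(tup(3,tup(7,3,empty),leaf(empty)),k,tup(3,tup(7,3,empty),leaf(empty))),  d = d,  L = tup(3,B,B).
Bind B := tup(tup(3,tup(7,3,empty),leaf(empty)),k,tup(3,tup(7,3,empty),leaf(empty))); substituting into the one remaining equation that mentions B gives: L = tup(3,tup(tup(3,tup(7,3,empty),leaf(empty)),k,tup(3,tup(7,3,empty),leaf(empty))),tup(tup(3,tup(7,3,empty),leaf(empty)),k,tup(3,tup(7,3,empty),leaf(empty)))).
Delete trivial equation d = d.
Bind L := tup(3,tup(tup(3,tup(7,3,empty),leaf(empty)),k,tup(3,tup(7,3,empty),leaf(empty))),tup(tup(3,tup(7,3,empty),leaf(empty)),k,tup(3,tup(7,3,empty),leaf(empty)))).
MGU = { U = 3, W = tup(3,tup(7,3,empty),leaf(empty)), B = tup(tup(3,tup(7,3,empty),leaf(empty)),k,tup(3,tup(7,3,empty),leaf(empty))), L = tup(3,tup(tup(3,tup(7,3,empty),leaf(empty)),k,tup(3,tup(7,3,empty),leaf(empty))),tup(tup(3,tup(7,3,empty),leaf(empty)),k,tup(3,tup(7,3,empty),leaf(empty)))) }, so B = tup(tup(3,tup(7,3,empty),leaf(empty)),k,tup(3,tup(7,3,empty),leaf(empty))).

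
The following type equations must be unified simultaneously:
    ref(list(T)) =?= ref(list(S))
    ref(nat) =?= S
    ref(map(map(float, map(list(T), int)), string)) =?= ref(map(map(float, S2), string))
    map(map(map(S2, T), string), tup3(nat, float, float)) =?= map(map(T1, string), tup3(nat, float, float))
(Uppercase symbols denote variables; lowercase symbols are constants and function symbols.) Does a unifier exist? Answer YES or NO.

YES

Decompose ref/1: list(T) =?= list(S).
Decompose list/1: T =?= S.
Bind T := S; substituting into the 2 remaining equations that mention T gives: ref(map(map(float, map(list(S), int)), string)) =?= ref(map(map(float, S2), string)),  map(map(map(S2, S), string), tup3(nat, float, float)) =?= map(map(T1, string), tup3(nat, float, float)).
Bind S := ref(nat); substituting into the remaining equations gives: ref(map(map(float, map(list(ref(nat)), int)), string)) =?= ref(map(map(float, S2), string)),  map(map(map(S2, ref(nat)), string), tup3(nat, float, float)) =?= map(map(T1, string), tup3(nat, float, float)). Substituting into the earlier binding gives T := ref(nat).
Decompose ref/1: map(map(float, map(list(ref(nat)), int)), string) =?= map(map(float, S2), string).
Decompose map/2: map(float, map(list(ref(nat)), int)) =?= map(float, S2),  string =?= string.
Decompose map/2: float =?= float,  map(list(ref(nat)), int) =?= S2.
Delete trivial equation float =?= float.
Bind S2 := map(list(ref(nat)), int); substituting into the one remaining equation that mentions S2 gives: map(map(map(map(list(ref(nat)), int), ref(nat)), string), tup3(nat, float, float)) =?= map(map(T1, string), tup3(nat, float, float)).
Delete trivial equation string =?= string.
Decompose map/2: map(map(map(list(ref(nat)), int), ref(nat)), string) =?= map(T1, string),  tup3(nat, float, float) =?= tup3(nat, float, float).
Decompose map/2: map(map(list(ref(nat)), int), ref(nat)) =?= T1,  string =?= string.
Bind T1 := map(map(list(ref(nat)), int), ref(nat)); no other remaining equation mentions T1.
Delete trivial equation string =?= string.
Delete trivial equation tup3(nat, float, float) =?= tup3(nat, float, float).
No equations remain and no clash or occurs-check failure arose, so a unifier exists.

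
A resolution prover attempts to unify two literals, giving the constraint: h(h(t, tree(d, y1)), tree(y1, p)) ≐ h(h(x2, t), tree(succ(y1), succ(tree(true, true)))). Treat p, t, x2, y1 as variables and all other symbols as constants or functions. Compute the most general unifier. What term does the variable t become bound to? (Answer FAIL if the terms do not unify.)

Decompose h/2: h(t, tree(d, y1)) ≐ h(x2, t),  tree(y1, p) ≐ tree(succ(y1), succ(tree(true, true))).
Decompose h/2: t ≐ x2,  tree(d, y1) ≐ t.
Bind t := x2; substituting into the one remaining equation that mentions t gives: tree(d, y1) ≐ x2.
Bind x2 := tree(d, y1); no other remaining equation mentions x2. Substituting into the earlier binding gives t := tree(d, y1).
Decompose tree/2: y1 ≐ succ(y1),  p ≐ succ(tree(true, true)).
Occurs check fails: y1 occurs in succ(y1); the equation y1 ≐ succ(y1) has no finite solution.

FAIL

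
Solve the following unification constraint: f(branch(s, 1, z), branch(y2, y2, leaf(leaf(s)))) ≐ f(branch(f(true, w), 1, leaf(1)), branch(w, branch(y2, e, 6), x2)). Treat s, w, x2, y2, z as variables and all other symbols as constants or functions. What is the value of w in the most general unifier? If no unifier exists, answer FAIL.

FAIL

Decompose f/2: branch(s, 1, z) ≐ branch(f(true, w), 1, leaf(1)),  branch(y2, y2, leaf(leaf(s))) ≐ branch(w, branch(y2, e, 6), x2).
Decompose branch/3: s ≐ f(true, w),  1 ≐ 1,  z ≐ leaf(1).
Bind s := f(true, w); substituting into the one remaining equation that mentions s gives: branch(y2, y2, leaf(leaf(f(true, w)))) ≐ branch(w, branch(y2, e, 6), x2).
Delete trivial equation 1 ≐ 1.
Bind z := leaf(1); no other remaining equation mentions z.
Decompose branch/3: y2 ≐ w,  y2 ≐ branch(y2, e, 6),  leaf(leaf(f(true, w))) ≐ x2.
Bind y2 := w; substituting into the one remaining equation that mentions y2 gives: w ≐ branch(w, e, 6).
Occurs check fails: w occurs in branch(w, e, 6); the equation w ≐ branch(w, e, 6) has no finite solution.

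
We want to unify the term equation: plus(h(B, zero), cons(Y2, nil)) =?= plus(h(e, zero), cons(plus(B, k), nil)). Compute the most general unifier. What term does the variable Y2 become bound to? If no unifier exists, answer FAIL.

Decompose plus/2: h(B, zero) =?= h(e, zero),  cons(Y2, nil) =?= cons(plus(B, k), nil).
Decompose h/2: B =?= e,  zero =?= zero.
Bind B := e; substituting into the one remaining equation that mentions B gives: cons(Y2, nil) =?= cons(plus(e, k), nil).
Delete trivial equation zero =?= zero.
Decompose cons/2: Y2 =?= plus(e, k),  nil =?= nil.
Bind Y2 := plus(e, k); no other remaining equation mentions Y2.
Delete trivial equation nil =?= nil.
MGU = { B -> e, Y2 -> plus(e, k) }, so Y2 -> plus(e, k).

plus(e, k)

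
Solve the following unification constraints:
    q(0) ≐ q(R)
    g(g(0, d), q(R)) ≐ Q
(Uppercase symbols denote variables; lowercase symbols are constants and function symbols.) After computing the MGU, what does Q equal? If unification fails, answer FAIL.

g(g(0, d), q(0))

Decompose q/1: 0 ≐ R.
Bind R := 0; substituting into the remaining equation gives: g(g(0, d), q(0)) ≐ Q.
Bind Q := g(g(0, d), q(0)).
MGU = { R ↦ 0, Q ↦ g(g(0, d), q(0)) }, so Q ↦ g(g(0, d), q(0)).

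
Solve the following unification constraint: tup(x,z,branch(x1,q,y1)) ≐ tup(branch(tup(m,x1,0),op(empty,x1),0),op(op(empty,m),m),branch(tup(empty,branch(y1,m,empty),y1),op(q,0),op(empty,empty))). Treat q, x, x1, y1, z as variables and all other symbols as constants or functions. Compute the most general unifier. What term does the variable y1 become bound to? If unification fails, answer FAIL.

Decompose tup/3: x ≐ branch(tup(m,x1,0),op(empty,x1),0),  z ≐ op(op(empty,m),m),  branch(x1,q,y1) ≐ branch(tup(empty,branch(y1,m,empty),y1),op(q,0),op(empty,empty)).
Bind x := branch(tup(m,x1,0),op(empty,x1),0); no other remaining equation mentions x.
Bind z := op(op(empty,m),m); no other remaining equation mentions z.
Decompose branch/3: x1 ≐ tup(empty,branch(y1,m,empty),y1),  q ≐ op(q,0),  y1 ≐ op(empty,empty).
Bind x1 := tup(empty,branch(y1,m,empty),y1); no other remaining equation mentions x1. Substituting into the earlier binding gives x := branch(tup(m,tup(empty,branch(y1,m,empty),y1),0),op(empty,tup(empty,branch(y1,m,empty),y1)),0).
Occurs check fails: q occurs in op(q,0); the equation q ≐ op(q,0) has no finite solution.

FAIL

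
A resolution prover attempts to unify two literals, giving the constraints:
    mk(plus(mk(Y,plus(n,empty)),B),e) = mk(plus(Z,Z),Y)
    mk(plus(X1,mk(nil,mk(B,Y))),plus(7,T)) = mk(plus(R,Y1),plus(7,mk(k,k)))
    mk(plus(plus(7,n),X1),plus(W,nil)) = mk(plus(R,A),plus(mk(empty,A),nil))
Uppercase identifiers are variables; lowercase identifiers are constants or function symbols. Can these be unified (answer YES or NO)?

YES

Decompose mk/2: plus(mk(Y,plus(n,empty)),B) = plus(Z,Z),  e = Y.
Decompose plus/2: mk(Y,plus(n,empty)) = Z,  B = Z.
Bind Z := mk(Y,plus(n,empty)); substituting into the one remaining equation that mentions Z gives: B = mk(Y,plus(n,empty)).
Bind B := mk(Y,plus(n,empty)); substituting into the one remaining equation that mentions B gives: mk(plus(X1,mk(nil,mk(mk(Y,plus(n,empty)),Y))),plus(7,T)) = mk(plus(R,Y1),plus(7,mk(k,k))).
Bind Y := e; substituting into the one remaining equation that mentions Y gives: mk(plus(X1,mk(nil,mk(mk(e,plus(n,empty)),e))),plus(7,T)) = mk(plus(R,Y1),plus(7,mk(k,k))). Substituting into the earlier bindings gives Z := mk(e,plus(n,empty)), B := mk(e,plus(n,empty)).
Decompose mk/2: plus(X1,mk(nil,mk(mk(e,plus(n,empty)),e))) = plus(R,Y1),  plus(7,T) = plus(7,mk(k,k)).
Decompose plus/2: X1 = R,  mk(nil,mk(mk(e,plus(n,empty)),e)) = Y1.
Bind X1 := R; substituting into the one remaining equation that mentions X1 gives: mk(plus(plus(7,n),R),plus(W,nil)) = mk(plus(R,A),plus(mk(empty,A),nil)).
Bind Y1 := mk(nil,mk(mk(e,plus(n,empty)),e)); no other remaining equation mentions Y1.
Decompose plus/2: 7 = 7,  T = mk(k,k).
Delete trivial equation 7 = 7.
Bind T := mk(k,k); no other remaining equation mentions T.
Decompose mk/2: plus(plus(7,n),R) = plus(R,A),  plus(W,nil) = plus(mk(empty,A),nil).
Decompose plus/2: plus(7,n) = R,  R = A.
Bind R := plus(7,n); substituting into the one remaining equation that mentions R gives: plus(7,n) = A. Substituting into the earlier binding gives X1 := plus(7,n).
Bind A := plus(7,n); substituting into the remaining equation gives: plus(W,nil) = plus(mk(empty,plus(7,n)),nil).
Decompose plus/2: W = mk(empty,plus(7,n)),  nil = nil.
Bind W := mk(empty,plus(7,n)); no other remaining equation mentions W.
Delete trivial equation nil = nil.
No equations remain and no clash or occurs-check failure arose, so a unifier exists.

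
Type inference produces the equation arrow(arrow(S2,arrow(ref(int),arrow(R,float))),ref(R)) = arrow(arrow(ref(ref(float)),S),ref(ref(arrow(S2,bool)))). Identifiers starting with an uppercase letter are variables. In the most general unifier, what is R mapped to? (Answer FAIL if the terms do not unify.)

ref(arrow(ref(ref(float)),bool))

Decompose arrow/2: arrow(S2,arrow(ref(int),arrow(R,float))) = arrow(ref(ref(float)),S),  ref(R) = ref(ref(arrow(S2,bool))).
Decompose arrow/2: S2 = ref(ref(float)),  arrow(ref(int),arrow(R,float)) = S.
Bind S2 := ref(ref(float)); substituting into the one remaining equation that mentions S2 gives: ref(R) = ref(ref(arrow(ref(ref(float)),bool))).
Bind S := arrow(ref(int),arrow(R,float)); no other remaining equation mentions S.
Decompose ref/1: R = ref(arrow(ref(ref(float)),bool)).
Bind R := ref(arrow(ref(ref(float)),bool)). Substituting into the earlier binding gives S := arrow(ref(int),arrow(ref(arrow(ref(ref(float)),bool)),float)).
MGU = { S2 -> ref(ref(float)), S -> arrow(ref(int),arrow(ref(arrow(ref(ref(float)),bool)),float)), R -> ref(arrow(ref(ref(float)),bool)) }, so R -> ref(arrow(ref(ref(float)),bool)).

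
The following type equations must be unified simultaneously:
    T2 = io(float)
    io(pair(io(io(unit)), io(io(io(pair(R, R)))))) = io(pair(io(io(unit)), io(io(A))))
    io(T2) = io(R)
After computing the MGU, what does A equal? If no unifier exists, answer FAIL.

Bind T2 := io(float); substituting into the one remaining equation that mentions T2 gives: io(io(float)) = io(R).
Decompose io/1: pair(io(io(unit)), io(io(io(pair(R, R))))) = pair(io(io(unit)), io(io(A))).
Decompose pair/2: io(io(unit)) = io(io(unit)),  io(io(io(pair(R, R)))) = io(io(A)).
Delete trivial equation io(io(unit)) = io(io(unit)).
Decompose io/1: io(io(pair(R, R))) = io(A).
Decompose io/1: io(pair(R, R)) = A.
Bind A := io(pair(R, R)); no other remaining equation mentions A.
Decompose io/1: io(float) = R.
Bind R := io(float). Substituting into the earlier binding gives A := io(pair(io(float), io(float))).
MGU = { T2 -> io(float), A -> io(pair(io(float), io(float))), R -> io(float) }, so A -> io(pair(io(float), io(float))).

io(pair(io(float), io(float)))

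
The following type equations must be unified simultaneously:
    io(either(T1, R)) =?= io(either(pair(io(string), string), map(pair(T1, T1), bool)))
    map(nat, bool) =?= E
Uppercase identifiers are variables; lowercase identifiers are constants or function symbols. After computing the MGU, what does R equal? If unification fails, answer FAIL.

map(pair(pair(io(string), string), pair(io(string), string)), bool)

Decompose io/1: either(T1, R) =?= either(pair(io(string), string), map(pair(T1, T1), bool)).
Decompose either/2: T1 =?= pair(io(string), string),  R =?= map(pair(T1, T1), bool).
Bind T1 := pair(io(string), string); substituting into the one remaining equation that mentions T1 gives: R =?= map(pair(pair(io(string), string), pair(io(string), string)), bool).
Bind R := map(pair(pair(io(string), string), pair(io(string), string)), bool); no other remaining equation mentions R.
Bind E := map(nat, bool).
MGU = { T1 ↦ pair(io(string), string), R ↦ map(pair(pair(io(string), string), pair(io(string), string)), bool), E ↦ map(nat, bool) }, so R ↦ map(pair(pair(io(string), string), pair(io(string), string)), bool).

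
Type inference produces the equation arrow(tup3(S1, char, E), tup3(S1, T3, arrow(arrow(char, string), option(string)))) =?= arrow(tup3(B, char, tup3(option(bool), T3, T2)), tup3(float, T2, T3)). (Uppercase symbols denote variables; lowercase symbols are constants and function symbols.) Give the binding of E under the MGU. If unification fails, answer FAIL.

tup3(option(bool), arrow(arrow(char, string), option(string)), arrow(arrow(char, string), option(string)))

Decompose arrow/2: tup3(S1, char, E) =?= tup3(B, char, tup3(option(bool), T3, T2)),  tup3(S1, T3, arrow(arrow(char, string), option(string))) =?= tup3(float, T2, T3).
Decompose tup3/3: S1 =?= B,  char =?= char,  E =?= tup3(option(bool), T3, T2).
Bind S1 := B; substituting into the one remaining equation that mentions S1 gives: tup3(B, T3, arrow(arrow(char, string), option(string))) =?= tup3(float, T2, T3).
Delete trivial equation char =?= char.
Bind E := tup3(option(bool), T3, T2); no other remaining equation mentions E.
Decompose tup3/3: B =?= float,  T3 =?= T2,  arrow(arrow(char, string), option(string)) =?= T3.
Bind B := float; no other remaining equation mentions B. Substituting into the earlier binding gives S1 := float.
Bind T3 := T2; substituting into the remaining equation gives: arrow(arrow(char, string), option(string)) =?= T2. Substituting into the earlier binding gives E := tup3(option(bool), T2, T2).
Bind T2 := arrow(arrow(char, string), option(string)). Substituting into the earlier bindings gives E := tup3(option(bool), arrow(arrow(char, string), option(string)), arrow(arrow(char, string), option(string))), T3 := arrow(arrow(char, string), option(string)).
MGU = { S1 -> float, E -> tup3(option(bool), arrow(arrow(char, string), option(string)), arrow(arrow(char, string), option(string))), B -> float, T3 -> arrow(arrow(char, string), option(string)), T2 -> arrow(arrow(char, string), option(string)) }, so E -> tup3(option(bool), arrow(arrow(char, string), option(string)), arrow(arrow(char, string), option(string))).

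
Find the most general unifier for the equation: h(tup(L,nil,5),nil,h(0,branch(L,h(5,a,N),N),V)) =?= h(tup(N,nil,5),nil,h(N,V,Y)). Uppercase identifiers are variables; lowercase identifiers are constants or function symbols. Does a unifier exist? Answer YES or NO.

YES

Decompose h/3: tup(L,nil,5) =?= tup(N,nil,5),  nil =?= nil,  h(0,branch(L,h(5,a,N),N),V) =?= h(N,V,Y).
Decompose tup/3: L =?= N,  nil =?= nil,  5 =?= 5.
Bind L := N; substituting into the one remaining equation that mentions L gives: h(0,branch(N,h(5,a,N),N),V) =?= h(N,V,Y).
Delete trivial equation nil =?= nil.
Delete trivial equation 5 =?= 5.
Delete trivial equation nil =?= nil.
Decompose h/3: 0 =?= N,  branch(N,h(5,a,N),N) =?= V,  V =?= Y.
Bind N := 0; substituting into the one remaining equation that mentions N gives: branch(0,h(5,a,0),0) =?= V. Substituting into the earlier binding gives L := 0.
Bind V := branch(0,h(5,a,0),0); substituting into the remaining equation gives: branch(0,h(5,a,0),0) =?= Y.
Bind Y := branch(0,h(5,a,0),0).
No equations remain and no clash or occurs-check failure arose, so a unifier exists.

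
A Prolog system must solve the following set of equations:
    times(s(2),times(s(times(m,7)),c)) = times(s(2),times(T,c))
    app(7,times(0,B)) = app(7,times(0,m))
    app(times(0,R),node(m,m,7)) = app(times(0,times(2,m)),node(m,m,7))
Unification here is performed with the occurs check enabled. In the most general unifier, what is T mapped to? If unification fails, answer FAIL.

s(times(m,7))

Decompose times/2: s(2) = s(2),  times(s(times(m,7)),c) = times(T,c).
Delete trivial equation s(2) = s(2).
Decompose times/2: s(times(m,7)) = T,  c = c.
Bind T := s(times(m,7)); no other remaining equation mentions T.
Delete trivial equation c = c.
Decompose app/2: 7 = 7,  times(0,B) = times(0,m).
Delete trivial equation 7 = 7.
Decompose times/2: 0 = 0,  B = m.
Delete trivial equation 0 = 0.
Bind B := m; no other remaining equation mentions B.
Decompose app/2: times(0,R) = times(0,times(2,m)),  node(m,m,7) = node(m,m,7).
Decompose times/2: 0 = 0,  R = times(2,m).
Delete trivial equation 0 = 0.
Bind R := times(2,m); no other remaining equation mentions R.
Delete trivial equation node(m,m,7) = node(m,m,7).
MGU = { T = s(times(m,7)), B = m, R = times(2,m) }, so T = s(times(m,7)).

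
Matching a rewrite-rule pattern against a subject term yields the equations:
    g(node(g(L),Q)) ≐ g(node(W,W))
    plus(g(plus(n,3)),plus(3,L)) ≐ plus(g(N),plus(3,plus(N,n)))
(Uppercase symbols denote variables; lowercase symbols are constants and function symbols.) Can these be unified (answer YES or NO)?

Decompose g/1: node(g(L),Q) ≐ node(W,W).
Decompose node/2: g(L) ≐ W,  Q ≐ W.
Bind W := g(L); substituting into the one remaining equation that mentions W gives: Q ≐ g(L).
Bind Q := g(L); no other remaining equation mentions Q.
Decompose plus/2: g(plus(n,3)) ≐ g(N),  plus(3,L) ≐ plus(3,plus(N,n)).
Decompose g/1: plus(n,3) ≐ N.
Bind N := plus(n,3); substituting into the remaining equation gives: plus(3,L) ≐ plus(3,plus(plus(n,3),n)).
Decompose plus/2: 3 ≐ 3,  L ≐ plus(plus(n,3),n).
Delete trivial equation 3 ≐ 3.
Bind L := plus(plus(n,3),n). Substituting into the earlier bindings gives W := g(plus(plus(n,3),n)), Q := g(plus(plus(n,3),n)).
No equations remain and no clash or occurs-check failure arose, so a unifier exists.

YES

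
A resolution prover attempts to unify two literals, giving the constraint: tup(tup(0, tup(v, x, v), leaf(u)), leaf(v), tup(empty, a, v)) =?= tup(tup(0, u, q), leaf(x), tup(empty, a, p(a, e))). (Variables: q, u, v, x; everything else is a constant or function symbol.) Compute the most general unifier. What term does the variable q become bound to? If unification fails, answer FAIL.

leaf(tup(p(a, e), p(a, e), p(a, e)))

Decompose tup/3: tup(0, tup(v, x, v), leaf(u)) =?= tup(0, u, q),  leaf(v) =?= leaf(x),  tup(empty, a, v) =?= tup(empty, a, p(a, e)).
Decompose tup/3: 0 =?= 0,  tup(v, x, v) =?= u,  leaf(u) =?= q.
Delete trivial equation 0 =?= 0.
Bind u := tup(v, x, v); substituting into the one remaining equation that mentions u gives: leaf(tup(v, x, v)) =?= q.
Bind q := leaf(tup(v, x, v)); no other remaining equation mentions q.
Decompose leaf/1: v =?= x.
Bind v := x; substituting into the remaining equation gives: tup(empty, a, x) =?= tup(empty, a, p(a, e)). Substituting into the earlier bindings gives u := tup(x, x, x), q := leaf(tup(x, x, x)).
Decompose tup/3: empty =?= empty,  a =?= a,  x =?= p(a, e).
Delete trivial equation empty =?= empty.
Delete trivial equation a =?= a.
Bind x := p(a, e). Substituting into the earlier bindings gives u := tup(p(a, e), p(a, e), p(a, e)), q := leaf(tup(p(a, e), p(a, e), p(a, e))), v := p(a, e).
MGU = { u -> tup(p(a, e), p(a, e), p(a, e)), q -> leaf(tup(p(a, e), p(a, e), p(a, e))), v -> p(a, e), x -> p(a, e) }, so q -> leaf(tup(p(a, e), p(a, e), p(a, e))).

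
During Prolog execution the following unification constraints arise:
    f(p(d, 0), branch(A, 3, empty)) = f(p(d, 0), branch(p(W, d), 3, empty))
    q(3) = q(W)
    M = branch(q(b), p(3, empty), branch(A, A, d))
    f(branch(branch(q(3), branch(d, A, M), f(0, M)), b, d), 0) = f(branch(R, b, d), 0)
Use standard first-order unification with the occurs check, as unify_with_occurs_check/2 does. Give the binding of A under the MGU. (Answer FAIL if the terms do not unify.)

Decompose f/2: p(d, 0) = p(d, 0),  branch(A, 3, empty) = branch(p(W, d), 3, empty).
Delete trivial equation p(d, 0) = p(d, 0).
Decompose branch/3: A = p(W, d),  3 = 3,  empty = empty.
Bind A := p(W, d); substituting into the 2 remaining equations that mention A gives: M = branch(q(b), p(3, empty), branch(p(W, d), p(W, d), d)),  f(branch(branch(q(3), branch(d, p(W, d), M), f(0, M)), b, d), 0) = f(branch(R, b, d), 0).
Delete trivial equation 3 = 3.
Delete trivial equation empty = empty.
Decompose q/1: 3 = W.
Bind W := 3; substituting into the remaining equations gives: M = branch(q(b), p(3, empty), branch(p(3, d), p(3, d), d)),  f(branch(branch(q(3), branch(d, p(3, d), M), f(0, M)), b, d), 0) = f(branch(R, b, d), 0). Substituting into the earlier binding gives A := p(3, d).
Bind M := branch(q(b), p(3, empty), branch(p(3, d), p(3, d), d)); substituting into the remaining equation gives: f(branch(branch(q(3), branch(d, p(3, d), branch(q(b), p(3, empty), branch(p(3, d), p(3, d), d))), f(0, branch(q(b), p(3, empty), branch(p(3, d), p(3, d), d)))), b, d), 0) = f(branch(R, b, d), 0).
Decompose f/2: branch(branch(q(3), branch(d, p(3, d), branch(q(b), p(3, empty), branch(p(3, d), p(3, d), d))), f(0, branch(q(b), p(3, empty), branch(p(3, d), p(3, d), d)))), b, d) = branch(R, b, d),  0 = 0.
Decompose branch/3: branch(q(3), branch(d, p(3, d), branch(q(b), p(3, empty), branch(p(3, d), p(3, d), d))), f(0, branch(q(b), p(3, empty), branch(p(3, d), p(3, d), d)))) = R,  b = b,  d = d.
Bind R := branch(q(3), branch(d, p(3, d), branch(q(b), p(3, empty), branch(p(3, d), p(3, d), d))), f(0, branch(q(b), p(3, empty), branch(p(3, d), p(3, d), d)))); no other remaining equation mentions R.
Delete trivial equation b = b.
Delete trivial equation d = d.
Delete trivial equation 0 = 0.
MGU = { A -> p(3, d), W -> 3, M -> branch(q(b), p(3, empty), branch(p(3, d), p(3, d), d)), R -> branch(q(3), branch(d, p(3, d), branch(q(b), p(3, empty), branch(p(3, d), p(3, d), d))), f(0, branch(q(b), p(3, empty), branch(p(3, d), p(3, d), d)))) }, so A -> p(3, d).

p(3, d)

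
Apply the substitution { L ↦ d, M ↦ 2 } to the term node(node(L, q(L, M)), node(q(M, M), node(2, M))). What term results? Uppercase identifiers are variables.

node(node(d, q(d, 2)), node(q(2, 2), node(2, 2)))

Replace each occurrence of L with d.
Replace each occurrence of M with 2.
Result: node(node(d, q(d, 2)), node(q(2, 2), node(2, 2))).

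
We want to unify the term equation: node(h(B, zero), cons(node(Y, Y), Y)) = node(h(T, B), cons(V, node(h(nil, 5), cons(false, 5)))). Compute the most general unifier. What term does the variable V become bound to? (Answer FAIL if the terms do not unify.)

node(node(h(nil, 5), cons(false, 5)), node(h(nil, 5), cons(false, 5)))

Decompose node/2: h(B, zero) = h(T, B),  cons(node(Y, Y), Y) = cons(V, node(h(nil, 5), cons(false, 5))).
Decompose h/2: B = T,  zero = B.
Bind B := T; substituting into the one remaining equation that mentions B gives: zero = T.
Bind T := zero; no other remaining equation mentions T. Substituting into the earlier binding gives B := zero.
Decompose cons/2: node(Y, Y) = V,  Y = node(h(nil, 5), cons(false, 5)).
Bind V := node(Y, Y); no other remaining equation mentions V.
Bind Y := node(h(nil, 5), cons(false, 5)). Substituting into the earlier binding gives V := node(node(h(nil, 5), cons(false, 5)), node(h(nil, 5), cons(false, 5))).
MGU = { B -> zero, T -> zero, V -> node(node(h(nil, 5), cons(false, 5)), node(h(nil, 5), cons(false, 5))), Y -> node(h(nil, 5), cons(false, 5)) }, so V -> node(node(h(nil, 5), cons(false, 5)), node(h(nil, 5), cons(false, 5))).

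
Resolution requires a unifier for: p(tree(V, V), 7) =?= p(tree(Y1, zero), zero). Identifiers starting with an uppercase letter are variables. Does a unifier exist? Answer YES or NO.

Decompose p/2: tree(V, V) =?= tree(Y1, zero),  7 =?= zero.
Decompose tree/2: V =?= Y1,  V =?= zero.
Bind V := Y1; substituting into the one remaining equation that mentions V gives: Y1 =?= zero.
Bind Y1 := zero; no other remaining equation mentions Y1. Substituting into the earlier binding gives V := zero.
Clash: constants 7 and zero differ; no unifier exists.

NO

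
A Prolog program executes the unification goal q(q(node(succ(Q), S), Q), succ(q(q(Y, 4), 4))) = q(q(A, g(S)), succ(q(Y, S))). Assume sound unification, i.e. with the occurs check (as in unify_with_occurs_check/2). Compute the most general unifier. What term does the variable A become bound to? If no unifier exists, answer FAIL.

Decompose q/2: q(node(succ(Q), S), Q) = q(A, g(S)),  succ(q(q(Y, 4), 4)) = succ(q(Y, S)).
Decompose q/2: node(succ(Q), S) = A,  Q = g(S).
Bind A := node(succ(Q), S); no other remaining equation mentions A.
Bind Q := g(S); no other remaining equation mentions Q. Substituting into the earlier binding gives A := node(succ(g(S)), S).
Decompose succ/1: q(q(Y, 4), 4) = q(Y, S).
Decompose q/2: q(Y, 4) = Y,  4 = S.
Occurs check fails: Y occurs in q(Y, 4); the equation Y = q(Y, 4) has no finite solution.

FAIL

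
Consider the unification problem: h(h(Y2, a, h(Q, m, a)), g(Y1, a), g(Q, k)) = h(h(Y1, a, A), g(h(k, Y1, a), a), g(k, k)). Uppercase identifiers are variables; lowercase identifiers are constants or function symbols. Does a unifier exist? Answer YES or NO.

Decompose h/3: h(Y2, a, h(Q, m, a)) = h(Y1, a, A),  g(Y1, a) = g(h(k, Y1, a), a),  g(Q, k) = g(k, k).
Decompose h/3: Y2 = Y1,  a = a,  h(Q, m, a) = A.
Bind Y2 := Y1; no other remaining equation mentions Y2.
Delete trivial equation a = a.
Bind A := h(Q, m, a); no other remaining equation mentions A.
Decompose g/2: Y1 = h(k, Y1, a),  a = a.
Occurs check fails: Y1 occurs in h(k, Y1, a); the equation Y1 = h(k, Y1, a) has no finite solution.

NO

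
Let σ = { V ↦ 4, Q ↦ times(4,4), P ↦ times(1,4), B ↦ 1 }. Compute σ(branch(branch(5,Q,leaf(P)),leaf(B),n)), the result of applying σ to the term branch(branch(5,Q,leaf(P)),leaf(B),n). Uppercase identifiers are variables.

Replace each occurrence of Q with times(4,4).
Replace each occurrence of P with times(1,4).
Replace each occurrence of B with 1.
Result: branch(branch(5,times(4,4),leaf(times(1,4))),leaf(1),n).

branch(branch(5,times(4,4),leaf(times(1,4))),leaf(1),n)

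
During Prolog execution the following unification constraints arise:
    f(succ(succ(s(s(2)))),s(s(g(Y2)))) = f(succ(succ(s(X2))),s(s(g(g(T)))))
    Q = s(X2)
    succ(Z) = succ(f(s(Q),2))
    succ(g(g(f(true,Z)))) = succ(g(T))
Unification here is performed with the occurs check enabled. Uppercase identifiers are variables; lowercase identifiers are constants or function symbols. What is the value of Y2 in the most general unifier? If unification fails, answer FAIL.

Decompose f/2: succ(succ(s(s(2)))) = succ(succ(s(X2))),  s(s(g(Y2))) = s(s(g(g(T)))).
Decompose succ/1: succ(s(s(2))) = succ(s(X2)).
Decompose succ/1: s(s(2)) = s(X2).
Decompose s/1: s(2) = X2.
Bind X2 := s(2); substituting into the one remaining equation that mentions X2 gives: Q = s(s(2)).
Decompose s/1: s(g(Y2)) = s(g(g(T))).
Decompose s/1: g(Y2) = g(g(T)).
Decompose g/1: Y2 = g(T).
Bind Y2 := g(T); no other remaining equation mentions Y2.
Bind Q := s(s(2)); substituting into the one remaining equation that mentions Q gives: succ(Z) = succ(f(s(s(s(2))),2)).
Decompose succ/1: Z = f(s(s(s(2))),2).
Bind Z := f(s(s(s(2))),2); substituting into the remaining equation gives: succ(g(g(f(true,f(s(s(s(2))),2))))) = succ(g(T)).
Decompose succ/1: g(g(f(true,f(s(s(s(2))),2)))) = g(T).
Decompose g/1: g(f(true,f(s(s(s(2))),2))) = T.
Bind T := g(f(true,f(s(s(s(2))),2))). Substituting into the earlier binding gives Y2 := g(g(f(true,f(s(s(s(2))),2)))).
MGU = { X2 -> s(2), Y2 -> g(g(f(true,f(s(s(s(2))),2)))), Q -> s(s(2)), Z -> f(s(s(s(2))),2), T -> g(f(true,f(s(s(s(2))),2))) }, so Y2 -> g(g(f(true,f(s(s(s(2))),2)))).

g(g(f(true,f(s(s(s(2))),2))))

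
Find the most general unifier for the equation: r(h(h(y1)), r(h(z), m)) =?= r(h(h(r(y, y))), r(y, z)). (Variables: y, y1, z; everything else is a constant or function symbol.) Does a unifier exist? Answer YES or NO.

YES

Decompose r/2: h(h(y1)) =?= h(h(r(y, y))),  r(h(z), m) =?= r(y, z).
Decompose h/1: h(y1) =?= h(r(y, y)).
Decompose h/1: y1 =?= r(y, y).
Bind y1 := r(y, y); no other remaining equation mentions y1.
Decompose r/2: h(z) =?= y,  m =?= z.
Bind y := h(z); no other remaining equation mentions y. Substituting into the earlier binding gives y1 := r(h(z), h(z)).
Bind z := m. Substituting into the earlier bindings gives y1 := r(h(m), h(m)), y := h(m).
No equations remain and no clash or occurs-check failure arose, so a unifier exists.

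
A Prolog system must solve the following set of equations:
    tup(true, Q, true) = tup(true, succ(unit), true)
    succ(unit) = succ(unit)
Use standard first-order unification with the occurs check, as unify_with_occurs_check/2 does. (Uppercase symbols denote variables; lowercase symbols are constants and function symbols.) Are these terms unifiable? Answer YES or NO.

Decompose tup/3: true = true,  Q = succ(unit),  true = true.
Delete trivial equation true = true.
Bind Q := succ(unit); no other remaining equation mentions Q.
Delete trivial equation true = true.
Delete trivial equation succ(unit) = succ(unit).
No equations remain and no clash or occurs-check failure arose, so a unifier exists.

YES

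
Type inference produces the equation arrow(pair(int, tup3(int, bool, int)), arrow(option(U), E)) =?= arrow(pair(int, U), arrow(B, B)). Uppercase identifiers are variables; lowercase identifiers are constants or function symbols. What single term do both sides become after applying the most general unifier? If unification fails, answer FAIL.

Decompose arrow/2: pair(int, tup3(int, bool, int)) =?= pair(int, U),  arrow(option(U), E) =?= arrow(B, B).
Decompose pair/2: int =?= int,  tup3(int, bool, int) =?= U.
Delete trivial equation int =?= int.
Bind U := tup3(int, bool, int); substituting into the remaining equation gives: arrow(option(tup3(int, bool, int)), E) =?= arrow(B, B).
Decompose arrow/2: option(tup3(int, bool, int)) =?= B,  E =?= B.
Bind B := option(tup3(int, bool, int)); substituting into the remaining equation gives: E =?= option(tup3(int, bool, int)).
Bind E := option(tup3(int, bool, int)).
Applying the MGU to either side gives arrow(pair(int, tup3(int, bool, int)), arrow(option(tup3(int, bool, int)), option(tup3(int, bool, int)))).

arrow(pair(int, tup3(int, bool, int)), arrow(option(tup3(int, bool, int)), option(tup3(int, bool, int))))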